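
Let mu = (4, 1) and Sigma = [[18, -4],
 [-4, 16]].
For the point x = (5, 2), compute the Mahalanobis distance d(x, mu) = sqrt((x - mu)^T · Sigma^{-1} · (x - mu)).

Step 1 — centre the observation: (x - mu) = (1, 1).

Step 2 — invert Sigma. det(Sigma) = 18·16 - (-4)² = 272.
  Sigma^{-1} = (1/det) · [[d, -b], [-b, a]] = [[0.0588, 0.0147],
 [0.0147, 0.0662]].

Step 3 — form the quadratic (x - mu)^T · Sigma^{-1} · (x - mu):
  Sigma^{-1} · (x - mu) = (0.0735, 0.0809).
  (x - mu)^T · [Sigma^{-1} · (x - mu)] = (1)·(0.0735) + (1)·(0.0809) = 0.1544.

Step 4 — take square root: d = √(0.1544) ≈ 0.393.

d(x, mu) = √(0.1544) ≈ 0.393


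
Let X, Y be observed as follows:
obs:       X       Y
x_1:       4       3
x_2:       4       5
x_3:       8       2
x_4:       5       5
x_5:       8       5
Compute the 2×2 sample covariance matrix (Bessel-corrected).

Step 1 — column means:
  mean(X) = (4 + 4 + 8 + 5 + 8) / 5 = 29/5 = 5.8
  mean(Y) = (3 + 5 + 2 + 5 + 5) / 5 = 20/5 = 4

Step 2 — sample covariance S[i,j] = (1/(n-1)) · Σ_k (x_{k,i} - mean_i) · (x_{k,j} - mean_j), with n-1 = 4.
  S[X,X] = ((-1.8)·(-1.8) + (-1.8)·(-1.8) + (2.2)·(2.2) + (-0.8)·(-0.8) + (2.2)·(2.2)) / 4 = 16.8/4 = 4.2
  S[X,Y] = ((-1.8)·(-1) + (-1.8)·(1) + (2.2)·(-2) + (-0.8)·(1) + (2.2)·(1)) / 4 = -3/4 = -0.75
  S[Y,Y] = ((-1)·(-1) + (1)·(1) + (-2)·(-2) + (1)·(1) + (1)·(1)) / 4 = 8/4 = 2

S is symmetric (S[j,i] = S[i,j]). Assembling:

S = [[4.2, -0.75],
 [-0.75, 2]]


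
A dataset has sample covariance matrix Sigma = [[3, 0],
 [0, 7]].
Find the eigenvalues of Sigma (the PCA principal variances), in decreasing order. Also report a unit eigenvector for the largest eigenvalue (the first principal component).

Step 1 — characteristic polynomial of 2×2 Sigma:
  det(Sigma - λI) = λ² - trace · λ + det = 0.
  trace = 3 + 7 = 10, det = 3·7 - (0)² = 21.
Step 2 — discriminant:
  Δ = trace² - 4·det = 100 - 84 = 16.
Step 3 — eigenvalues:
  λ = (trace ± √Δ)/2 = (10 ± 4)/2,
  λ_1 = 7,  λ_2 = 3.

Step 4 — unit eigenvector for λ_1: Sigma is diagonal, so its eigenvectors are the coordinate axes. λ_1 = 7 is the diagonal entry on the second coordinate axis, hence
  v_1 = (0, 1) (||v_1|| = 1).

λ_1 = 7,  λ_2 = 3;  v_1 ≈ (0, 1)


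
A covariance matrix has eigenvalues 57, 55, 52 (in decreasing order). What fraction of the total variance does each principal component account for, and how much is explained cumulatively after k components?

Step 1 — total variance = trace(Sigma) = Σ λ_i = 57 + 55 + 52 = 164.

Step 2 — fraction explained by component i = λ_i / Σ λ:
  PC1: 57/164 = 0.3476
  PC2: 55/164 = 0.3354
  PC3: 52/164 = 0.3171

Step 3 — cumulative fraction after k components = (λ_1 + ... + λ_k) / Σ λ:
  k = 1: 57/164 = 0.3476
  k = 2: (57 + 55)/164 = 112/164 = 0.6829
  k = 3: (57 + 55 + 52)/164 = 164/164 = 1

Summary (fraction, with percent):

explained: PC1 0.3476 (34.76%), PC2 0.3354 (33.54%), PC3 0.3171 (31.71%);  cumulative: 0.3476, 0.6829, 1


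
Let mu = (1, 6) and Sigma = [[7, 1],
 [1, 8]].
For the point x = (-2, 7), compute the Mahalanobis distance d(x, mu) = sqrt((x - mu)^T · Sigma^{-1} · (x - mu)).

Step 1 — centre the observation: (x - mu) = (-3, 1).

Step 2 — invert Sigma. det(Sigma) = 7·8 - (1)² = 55.
  Sigma^{-1} = (1/det) · [[d, -b], [-b, a]] = [[0.1455, -0.0182],
 [-0.0182, 0.1273]].

Step 3 — form the quadratic (x - mu)^T · Sigma^{-1} · (x - mu):
  Sigma^{-1} · (x - mu) = (-0.4545, 0.1818).
  (x - mu)^T · [Sigma^{-1} · (x - mu)] = (-3)·(-0.4545) + (1)·(0.1818) = 1.5455.

Step 4 — take square root: d = √(1.5455) ≈ 1.2432.

d(x, mu) = √(1.5455) ≈ 1.2432


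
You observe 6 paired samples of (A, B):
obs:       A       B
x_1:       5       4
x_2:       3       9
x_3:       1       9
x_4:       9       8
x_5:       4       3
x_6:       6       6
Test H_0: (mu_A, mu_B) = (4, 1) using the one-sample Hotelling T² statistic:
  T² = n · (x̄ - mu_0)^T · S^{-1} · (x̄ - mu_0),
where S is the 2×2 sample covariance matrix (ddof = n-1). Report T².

Step 1 — sample mean vector:
  mean(A) = (5 + 3 + 1 + 9 + 4 + 6) / 6 = 28/6 = 4.6667
  mean(B) = (4 + 9 + 9 + 8 + 3 + 6) / 6 = 39/6 = 6.5
  x̄ = (4.6667, 6.5),  deviation x̄ - mu_0 = (4.6667, 6.5) - (4, 1) = (0.6667, 5.5).

Step 2 — sample covariance matrix, S[i,j] = (1/(n-1)) · Σ_k (x_{k,i} - mean_i) · (x_{k,j} - mean_j), divisor n-1 = 5:
  S[A,A] = ((0.3333)·(0.3333) + (-1.6667)·(-1.6667) + (-3.6667)·(-3.6667) + (4.3333)·(4.3333) + (-0.6667)·(-0.6667) + (1.3333)·(1.3333)) / 5 = 37.3333/5 = 7.4667
  S[A,B] = ((0.3333)·(-2.5) + (-1.6667)·(2.5) + (-3.6667)·(2.5) + (4.3333)·(1.5) + (-0.6667)·(-3.5) + (1.3333)·(-0.5)) / 5 = -6/5 = -1.2
  S[B,B] = ((-2.5)·(-2.5) + (2.5)·(2.5) + (2.5)·(2.5) + (1.5)·(1.5) + (-3.5)·(-3.5) + (-0.5)·(-0.5)) / 5 = 33.5/5 = 6.7
  S = [[7.4667, -1.2],
 [-1.2, 6.7]].

Step 3 — invert S. det(S) = 7.4667·6.7 - (-1.2)² = 48.5867.
  S^{-1} = (1/det) · [[d, -b], [-b, a]] = [[0.1379, 0.0247],
 [0.0247, 0.1537]].

Step 4 — quadratic form (x̄ - mu_0)^T · S^{-1} · (x̄ - mu_0):
  S^{-1} · (x̄ - mu_0) = (0.2278, 0.8617),
  (x̄ - mu_0)^T · [...] = (0.6667)·(0.2278) + (5.5)·(0.8617) = 4.8911.

Step 5 — scale by n: T² = 6 · 4.8911 = 29.3469.

T² ≈ 29.3469


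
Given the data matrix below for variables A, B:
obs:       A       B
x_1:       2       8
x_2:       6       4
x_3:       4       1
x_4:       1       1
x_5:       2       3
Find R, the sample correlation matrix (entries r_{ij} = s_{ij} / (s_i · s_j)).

Step 1 — column means:
  mean(A) = (2 + 6 + 4 + 1 + 2) / 5 = 15/5 = 3
  mean(B) = (8 + 4 + 1 + 1 + 3) / 5 = 17/5 = 3.4

Step 2 — sample variances and covariances s[i,j] = (1/(n-1)) · Σ_k (x_{k,i} - mean_i) · (x_{k,j} - mean_j), with n-1 = 4:
  s[A,A] = ((-1)·(-1) + (3)·(3) + (1)·(1) + (-2)·(-2) + (-1)·(-1)) / 4 = 16/4 = 4
  s[A,B] = ((-1)·(4.6) + (3)·(0.6) + (1)·(-2.4) + (-2)·(-2.4) + (-1)·(-0.4)) / 4 = 0/4 = 0
  s[B,B] = ((4.6)·(4.6) + (0.6)·(0.6) + (-2.4)·(-2.4) + (-2.4)·(-2.4) + (-0.4)·(-0.4)) / 4 = 33.2/4 = 8.3
  Sample standard deviations s_i = √(s[i,i]):
  s(A) = √(4) = 2
  s(B) = √(8.3) = 2.881

Step 3 — r_{ij} = s_{ij} / (s_i · s_j):
  r[A,A] = 1 (diagonal).
  r[A,B] = 0 / (2 · 2.881) = 0 / 5.7619 = 0
  r[B,B] = 1 (diagonal).

R is symmetric with unit diagonal. Assembling:

R = [[1, 0],
 [0, 1]]


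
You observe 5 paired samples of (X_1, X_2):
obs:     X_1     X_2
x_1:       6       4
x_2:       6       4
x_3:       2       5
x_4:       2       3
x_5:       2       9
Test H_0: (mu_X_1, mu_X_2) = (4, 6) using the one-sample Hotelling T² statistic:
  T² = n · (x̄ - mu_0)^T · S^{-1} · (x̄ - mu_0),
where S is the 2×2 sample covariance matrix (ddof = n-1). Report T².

Step 1 — sample mean vector:
  mean(X_1) = (6 + 6 + 2 + 2 + 2) / 5 = 18/5 = 3.6
  mean(X_2) = (4 + 4 + 5 + 3 + 9) / 5 = 25/5 = 5
  x̄ = (3.6, 5),  deviation x̄ - mu_0 = (3.6, 5) - (4, 6) = (-0.4, -1).

Step 2 — sample covariance matrix, S[i,j] = (1/(n-1)) · Σ_k (x_{k,i} - mean_i) · (x_{k,j} - mean_j), divisor n-1 = 4:
  S[X_1,X_1] = ((2.4)·(2.4) + (2.4)·(2.4) + (-1.6)·(-1.6) + (-1.6)·(-1.6) + (-1.6)·(-1.6)) / 4 = 19.2/4 = 4.8
  S[X_1,X_2] = ((2.4)·(-1) + (2.4)·(-1) + (-1.6)·(0) + (-1.6)·(-2) + (-1.6)·(4)) / 4 = -8/4 = -2
  S[X_2,X_2] = ((-1)·(-1) + (-1)·(-1) + (0)·(0) + (-2)·(-2) + (4)·(4)) / 4 = 22/4 = 5.5
  S = [[4.8, -2],
 [-2, 5.5]].

Step 3 — invert S. det(S) = 4.8·5.5 - (-2)² = 22.4.
  S^{-1} = (1/det) · [[d, -b], [-b, a]] = [[0.2455, 0.0893],
 [0.0893, 0.2143]].

Step 4 — quadratic form (x̄ - mu_0)^T · S^{-1} · (x̄ - mu_0):
  S^{-1} · (x̄ - mu_0) = (-0.1875, -0.25),
  (x̄ - mu_0)^T · [...] = (-0.4)·(-0.1875) + (-1)·(-0.25) = 0.325.

Step 5 — scale by n: T² = 5 · 0.325 = 1.625.

T² ≈ 1.625


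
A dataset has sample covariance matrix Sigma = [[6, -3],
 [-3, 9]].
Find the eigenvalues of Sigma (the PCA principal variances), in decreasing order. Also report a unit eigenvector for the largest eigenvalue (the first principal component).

Step 1 — characteristic polynomial of 2×2 Sigma:
  det(Sigma - λI) = λ² - trace · λ + det = 0.
  trace = 6 + 9 = 15, det = 6·9 - (-3)² = 45.
Step 2 — discriminant:
  Δ = trace² - 4·det = 225 - 180 = 45.
Step 3 — eigenvalues:
  λ = (trace ± √Δ)/2 = (15 ± 6.7082)/2,
  λ_1 = 10.8541,  λ_2 = 4.1459.

Step 4 — unit eigenvector for λ_1: solve (Sigma - λ_1 I)v = 0. First row:
  (6 - 10.8541)·v_x + (-3)·v_y = 0, i.e. (-4.8541)·v_x + (-3)·v_y = 0,
  so v ∝ (b, λ_1 - a) = (-3, 4.8541); multiply by -1 so the first entry is positive: u = (3, -4.8541).
  ||u|| = √((3)² + (-4.8541)²) = √(32.5623) ≈ 5.7063,
  v_1 = u/||u|| ≈ (0.5257, -0.8507) (||v_1|| = 1).

λ_1 = 10.8541,  λ_2 = 4.1459;  v_1 ≈ (0.5257, -0.8507)


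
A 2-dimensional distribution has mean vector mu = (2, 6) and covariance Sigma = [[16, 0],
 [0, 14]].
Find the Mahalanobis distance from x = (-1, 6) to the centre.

Step 1 — centre the observation: (x - mu) = (-3, 0).

Step 2 — invert Sigma. det(Sigma) = 16·14 - (0)² = 224.
  Sigma^{-1} = (1/det) · [[d, -b], [-b, a]] = [[0.0625, 0],
 [0, 0.0714]].

Step 3 — form the quadratic (x - mu)^T · Sigma^{-1} · (x - mu):
  Sigma^{-1} · (x - mu) = (-0.1875, 0).
  (x - mu)^T · [Sigma^{-1} · (x - mu)] = (-3)·(-0.1875) + (0)·(0) = 0.5625.

Step 4 — take square root: d = √(0.5625) ≈ 0.75.

d(x, mu) = √(0.5625) ≈ 0.75


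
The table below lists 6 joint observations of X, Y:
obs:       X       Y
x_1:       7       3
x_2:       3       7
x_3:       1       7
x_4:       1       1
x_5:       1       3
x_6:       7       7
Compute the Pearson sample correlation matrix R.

Step 1 — column means:
  mean(X) = (7 + 3 + 1 + 1 + 1 + 7) / 6 = 20/6 = 3.3333
  mean(Y) = (3 + 7 + 7 + 1 + 3 + 7) / 6 = 28/6 = 4.6667

Step 2 — sample variances and covariances s[i,j] = (1/(n-1)) · Σ_k (x_{k,i} - mean_i) · (x_{k,j} - mean_j), with n-1 = 5:
  s[X,X] = ((3.6667)·(3.6667) + (-0.3333)·(-0.3333) + (-2.3333)·(-2.3333) + (-2.3333)·(-2.3333) + (-2.3333)·(-2.3333) + (3.6667)·(3.6667)) / 5 = 43.3333/5 = 8.6667
  s[X,Y] = ((3.6667)·(-1.6667) + (-0.3333)·(2.3333) + (-2.3333)·(2.3333) + (-2.3333)·(-3.6667) + (-2.3333)·(-1.6667) + (3.6667)·(2.3333)) / 5 = 8.6667/5 = 1.7333
  s[Y,Y] = ((-1.6667)·(-1.6667) + (2.3333)·(2.3333) + (2.3333)·(2.3333) + (-3.6667)·(-3.6667) + (-1.6667)·(-1.6667) + (2.3333)·(2.3333)) / 5 = 35.3333/5 = 7.0667
  Sample standard deviations s_i = √(s[i,i]):
  s(X) = √(8.6667) = 2.9439
  s(Y) = √(7.0667) = 2.6583

Step 3 — r_{ij} = s_{ij} / (s_i · s_j):
  r[X,X] = 1 (diagonal).
  r[X,Y] = 1.7333 / (2.9439 · 2.6583) = 1.7333 / 7.8259 = 0.2215
  r[Y,Y] = 1 (diagonal).

R is symmetric with unit diagonal. Assembling:

R = [[1, 0.2215],
 [0.2215, 1]]


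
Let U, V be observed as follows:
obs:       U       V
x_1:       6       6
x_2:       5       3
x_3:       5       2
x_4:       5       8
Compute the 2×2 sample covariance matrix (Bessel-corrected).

Step 1 — column means:
  mean(U) = (6 + 5 + 5 + 5) / 4 = 21/4 = 5.25
  mean(V) = (6 + 3 + 2 + 8) / 4 = 19/4 = 4.75

Step 2 — sample covariance S[i,j] = (1/(n-1)) · Σ_k (x_{k,i} - mean_i) · (x_{k,j} - mean_j), with n-1 = 3.
  S[U,U] = ((0.75)·(0.75) + (-0.25)·(-0.25) + (-0.25)·(-0.25) + (-0.25)·(-0.25)) / 3 = 0.75/3 = 0.25
  S[U,V] = ((0.75)·(1.25) + (-0.25)·(-1.75) + (-0.25)·(-2.75) + (-0.25)·(3.25)) / 3 = 1.25/3 = 0.4167
  S[V,V] = ((1.25)·(1.25) + (-1.75)·(-1.75) + (-2.75)·(-2.75) + (3.25)·(3.25)) / 3 = 22.75/3 = 7.5833

S is symmetric (S[j,i] = S[i,j]). Assembling:

S = [[0.25, 0.4167],
 [0.4167, 7.5833]]


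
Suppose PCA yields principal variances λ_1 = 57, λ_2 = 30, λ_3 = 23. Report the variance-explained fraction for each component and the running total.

Step 1 — total variance = trace(Sigma) = Σ λ_i = 57 + 30 + 23 = 110.

Step 2 — fraction explained by component i = λ_i / Σ λ:
  PC1: 57/110 = 0.5182
  PC2: 30/110 = 0.2727
  PC3: 23/110 = 0.2091

Step 3 — cumulative fraction after k components = (λ_1 + ... + λ_k) / Σ λ:
  k = 1: 57/110 = 0.5182
  k = 2: (57 + 30)/110 = 87/110 = 0.7909
  k = 3: (57 + 30 + 23)/110 = 110/110 = 1

Summary (fraction, with percent):

explained: PC1 0.5182 (51.82%), PC2 0.2727 (27.27%), PC3 0.2091 (20.91%);  cumulative: 0.5182, 0.7909, 1


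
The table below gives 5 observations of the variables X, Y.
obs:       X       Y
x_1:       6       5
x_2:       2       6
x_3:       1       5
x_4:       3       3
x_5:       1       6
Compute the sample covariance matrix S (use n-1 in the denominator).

Step 1 — column means:
  mean(X) = (6 + 2 + 1 + 3 + 1) / 5 = 13/5 = 2.6
  mean(Y) = (5 + 6 + 5 + 3 + 6) / 5 = 25/5 = 5

Step 2 — sample covariance S[i,j] = (1/(n-1)) · Σ_k (x_{k,i} - mean_i) · (x_{k,j} - mean_j), with n-1 = 4.
  S[X,X] = ((3.4)·(3.4) + (-0.6)·(-0.6) + (-1.6)·(-1.6) + (0.4)·(0.4) + (-1.6)·(-1.6)) / 4 = 17.2/4 = 4.3
  S[X,Y] = ((3.4)·(0) + (-0.6)·(1) + (-1.6)·(0) + (0.4)·(-2) + (-1.6)·(1)) / 4 = -3/4 = -0.75
  S[Y,Y] = ((0)·(0) + (1)·(1) + (0)·(0) + (-2)·(-2) + (1)·(1)) / 4 = 6/4 = 1.5

S is symmetric (S[j,i] = S[i,j]). Assembling:

S = [[4.3, -0.75],
 [-0.75, 1.5]]


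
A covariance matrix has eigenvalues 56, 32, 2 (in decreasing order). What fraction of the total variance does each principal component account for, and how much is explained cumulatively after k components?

Step 1 — total variance = trace(Sigma) = Σ λ_i = 56 + 32 + 2 = 90.

Step 2 — fraction explained by component i = λ_i / Σ λ:
  PC1: 56/90 = 0.6222
  PC2: 32/90 = 0.3556
  PC3: 2/90 = 0.0222

Step 3 — cumulative fraction after k components = (λ_1 + ... + λ_k) / Σ λ:
  k = 1: 56/90 = 0.6222
  k = 2: (56 + 32)/90 = 88/90 = 0.9778
  k = 3: (56 + 32 + 2)/90 = 90/90 = 1

Summary (fraction, with percent):

explained: PC1 0.6222 (62.22%), PC2 0.3556 (35.56%), PC3 0.0222 (2.22%);  cumulative: 0.6222, 0.9778, 1


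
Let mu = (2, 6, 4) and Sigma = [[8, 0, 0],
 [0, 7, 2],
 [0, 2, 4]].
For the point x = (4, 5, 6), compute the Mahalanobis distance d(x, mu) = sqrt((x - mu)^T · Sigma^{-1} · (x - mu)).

Step 1 — centre the observation: (x - mu) = (2, -1, 2).

Step 2 — invert Sigma (cofactor / det for 3×3, or solve directly):
  Sigma^{-1} = [[0.125, 0, 0],
 [0, 0.1667, -0.0833],
 [0, -0.0833, 0.2917]].

Step 3 — form the quadratic (x - mu)^T · Sigma^{-1} · (x - mu):
  Sigma^{-1} · (x - mu) = (0.25, -0.3333, 0.6667).
  (x - mu)^T · [Sigma^{-1} · (x - mu)] = (2)·(0.25) + (-1)·(-0.3333) + (2)·(0.6667) = 2.1667.

Step 4 — take square root: d = √(2.1667) ≈ 1.472.

d(x, mu) = √(2.1667) ≈ 1.472


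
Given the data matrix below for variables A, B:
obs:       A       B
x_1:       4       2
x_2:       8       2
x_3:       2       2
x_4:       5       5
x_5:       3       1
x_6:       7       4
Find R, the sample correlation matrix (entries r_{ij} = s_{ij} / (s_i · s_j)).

Step 1 — column means:
  mean(A) = (4 + 8 + 2 + 5 + 3 + 7) / 6 = 29/6 = 4.8333
  mean(B) = (2 + 2 + 2 + 5 + 1 + 4) / 6 = 16/6 = 2.6667

Step 2 — sample variances and covariances s[i,j] = (1/(n-1)) · Σ_k (x_{k,i} - mean_i) · (x_{k,j} - mean_j), with n-1 = 5:
  s[A,A] = ((-0.8333)·(-0.8333) + (3.1667)·(3.1667) + (-2.8333)·(-2.8333) + (0.1667)·(0.1667) + (-1.8333)·(-1.8333) + (2.1667)·(2.1667)) / 5 = 26.8333/5 = 5.3667
  s[A,B] = ((-0.8333)·(-0.6667) + (3.1667)·(-0.6667) + (-2.8333)·(-0.6667) + (0.1667)·(2.3333) + (-1.8333)·(-1.6667) + (2.1667)·(1.3333)) / 5 = 6.6667/5 = 1.3333
  s[B,B] = ((-0.6667)·(-0.6667) + (-0.6667)·(-0.6667) + (-0.6667)·(-0.6667) + (2.3333)·(2.3333) + (-1.6667)·(-1.6667) + (1.3333)·(1.3333)) / 5 = 11.3333/5 = 2.2667
  Sample standard deviations s_i = √(s[i,i]):
  s(A) = √(5.3667) = 2.3166
  s(B) = √(2.2667) = 1.5055

Step 3 — r_{ij} = s_{ij} / (s_i · s_j):
  r[A,A] = 1 (diagonal).
  r[A,B] = 1.3333 / (2.3166 · 1.5055) = 1.3333 / 3.4878 = 0.3823
  r[B,B] = 1 (diagonal).

R is symmetric with unit diagonal. Assembling:

R = [[1, 0.3823],
 [0.3823, 1]]


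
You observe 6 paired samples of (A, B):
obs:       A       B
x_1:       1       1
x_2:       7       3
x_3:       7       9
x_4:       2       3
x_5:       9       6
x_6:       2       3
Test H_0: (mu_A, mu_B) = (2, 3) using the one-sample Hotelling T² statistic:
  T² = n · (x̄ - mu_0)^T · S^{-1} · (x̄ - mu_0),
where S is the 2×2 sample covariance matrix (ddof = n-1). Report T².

Step 1 — sample mean vector:
  mean(A) = (1 + 7 + 7 + 2 + 9 + 2) / 6 = 28/6 = 4.6667
  mean(B) = (1 + 3 + 9 + 3 + 6 + 3) / 6 = 25/6 = 4.1667
  x̄ = (4.6667, 4.1667),  deviation x̄ - mu_0 = (4.6667, 4.1667) - (2, 3) = (2.6667, 1.1667).

Step 2 — sample covariance matrix, S[i,j] = (1/(n-1)) · Σ_k (x_{k,i} - mean_i) · (x_{k,j} - mean_j), divisor n-1 = 5:
  S[A,A] = ((-3.6667)·(-3.6667) + (2.3333)·(2.3333) + (2.3333)·(2.3333) + (-2.6667)·(-2.6667) + (4.3333)·(4.3333) + (-2.6667)·(-2.6667)) / 5 = 57.3333/5 = 11.4667
  S[A,B] = ((-3.6667)·(-3.1667) + (2.3333)·(-1.1667) + (2.3333)·(4.8333) + (-2.6667)·(-1.1667) + (4.3333)·(1.8333) + (-2.6667)·(-1.1667)) / 5 = 34.3333/5 = 6.8667
  S[B,B] = ((-3.1667)·(-3.1667) + (-1.1667)·(-1.1667) + (4.8333)·(4.8333) + (-1.1667)·(-1.1667) + (1.8333)·(1.8333) + (-1.1667)·(-1.1667)) / 5 = 40.8333/5 = 8.1667
  S = [[11.4667, 6.8667],
 [6.8667, 8.1667]].

Step 3 — invert S. det(S) = 11.4667·8.1667 - (6.8667)² = 46.4933.
  S^{-1} = (1/det) · [[d, -b], [-b, a]] = [[0.1757, -0.1477],
 [-0.1477, 0.2466]].

Step 4 — quadratic form (x̄ - mu_0)^T · S^{-1} · (x̄ - mu_0):
  S^{-1} · (x̄ - mu_0) = (0.2961, -0.1061),
  (x̄ - mu_0)^T · [...] = (2.6667)·(0.2961) + (1.1667)·(-0.1061) = 0.6658.

Step 5 — scale by n: T² = 6 · 0.6658 = 3.9948.

T² ≈ 3.9948


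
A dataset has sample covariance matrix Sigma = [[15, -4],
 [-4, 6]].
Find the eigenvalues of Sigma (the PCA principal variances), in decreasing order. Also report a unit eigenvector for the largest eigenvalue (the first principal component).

Step 1 — characteristic polynomial of 2×2 Sigma:
  det(Sigma - λI) = λ² - trace · λ + det = 0.
  trace = 15 + 6 = 21, det = 15·6 - (-4)² = 74.
Step 2 — discriminant:
  Δ = trace² - 4·det = 441 - 296 = 145.
Step 3 — eigenvalues:
  λ = (trace ± √Δ)/2 = (21 ± 12.0416)/2,
  λ_1 = 16.5208,  λ_2 = 4.4792.

Step 4 — unit eigenvector for λ_1: solve (Sigma - λ_1 I)v = 0. First row:
  (15 - 16.5208)·v_x + (-4)·v_y = 0, i.e. (-1.5208)·v_x + (-4)·v_y = 0,
  so v ∝ (b, λ_1 - a) = (-4, 1.5208); multiply by -1 so the first entry is positive: u = (4, -1.5208).
  ||u|| = √((4)² + (-1.5208)²) = √(18.3128) ≈ 4.2793,
  v_1 = u/||u|| ≈ (0.9347, -0.3554) (||v_1|| = 1).

λ_1 = 16.5208,  λ_2 = 4.4792;  v_1 ≈ (0.9347, -0.3554)


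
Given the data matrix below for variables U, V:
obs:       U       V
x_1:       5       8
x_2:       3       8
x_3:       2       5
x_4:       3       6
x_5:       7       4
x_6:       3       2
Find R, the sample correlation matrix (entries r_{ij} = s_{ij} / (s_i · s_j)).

Step 1 — column means:
  mean(U) = (5 + 3 + 2 + 3 + 7 + 3) / 6 = 23/6 = 3.8333
  mean(V) = (8 + 8 + 5 + 6 + 4 + 2) / 6 = 33/6 = 5.5

Step 2 — sample variances and covariances s[i,j] = (1/(n-1)) · Σ_k (x_{k,i} - mean_i) · (x_{k,j} - mean_j), with n-1 = 5:
  s[U,U] = ((1.1667)·(1.1667) + (-0.8333)·(-0.8333) + (-1.8333)·(-1.8333) + (-0.8333)·(-0.8333) + (3.1667)·(3.1667) + (-0.8333)·(-0.8333)) / 5 = 16.8333/5 = 3.3667
  s[U,V] = ((1.1667)·(2.5) + (-0.8333)·(2.5) + (-1.8333)·(-0.5) + (-0.8333)·(0.5) + (3.1667)·(-1.5) + (-0.8333)·(-3.5)) / 5 = -0.5/5 = -0.1
  s[V,V] = ((2.5)·(2.5) + (2.5)·(2.5) + (-0.5)·(-0.5) + (0.5)·(0.5) + (-1.5)·(-1.5) + (-3.5)·(-3.5)) / 5 = 27.5/5 = 5.5
  Sample standard deviations s_i = √(s[i,i]):
  s(U) = √(3.3667) = 1.8348
  s(V) = √(5.5) = 2.3452

Step 3 — r_{ij} = s_{ij} / (s_i · s_j):
  r[U,U] = 1 (diagonal).
  r[U,V] = -0.1 / (1.8348 · 2.3452) = -0.1 / 4.3031 = -0.0232
  r[V,V] = 1 (diagonal).

R is symmetric with unit diagonal. Assembling:

R = [[1, -0.0232],
 [-0.0232, 1]]


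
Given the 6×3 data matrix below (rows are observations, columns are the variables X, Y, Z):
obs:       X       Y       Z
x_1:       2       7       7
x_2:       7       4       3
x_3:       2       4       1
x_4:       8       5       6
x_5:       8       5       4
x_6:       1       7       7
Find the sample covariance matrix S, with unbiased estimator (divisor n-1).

Step 1 — column means:
  mean(X) = (2 + 7 + 2 + 8 + 8 + 1) / 6 = 28/6 = 4.6667
  mean(Y) = (7 + 4 + 4 + 5 + 5 + 7) / 6 = 32/6 = 5.3333
  mean(Z) = (7 + 3 + 1 + 6 + 4 + 7) / 6 = 28/6 = 4.6667

Step 2 — sample covariance S[i,j] = (1/(n-1)) · Σ_k (x_{k,i} - mean_i) · (x_{k,j} - mean_j), with n-1 = 5.
  S[X,X] = ((-2.6667)·(-2.6667) + (2.3333)·(2.3333) + (-2.6667)·(-2.6667) + (3.3333)·(3.3333) + (3.3333)·(3.3333) + (-3.6667)·(-3.6667)) / 5 = 55.3333/5 = 11.0667
  S[X,Y] = ((-2.6667)·(1.6667) + (2.3333)·(-1.3333) + (-2.6667)·(-1.3333) + (3.3333)·(-0.3333) + (3.3333)·(-0.3333) + (-3.6667)·(1.6667)) / 5 = -12.3333/5 = -2.4667
  S[X,Z] = ((-2.6667)·(2.3333) + (2.3333)·(-1.6667) + (-2.6667)·(-3.6667) + (3.3333)·(1.3333) + (3.3333)·(-0.6667) + (-3.6667)·(2.3333)) / 5 = -6.6667/5 = -1.3333
  S[Y,Y] = ((1.6667)·(1.6667) + (-1.3333)·(-1.3333) + (-1.3333)·(-1.3333) + (-0.3333)·(-0.3333) + (-0.3333)·(-0.3333) + (1.6667)·(1.6667)) / 5 = 9.3333/5 = 1.8667
  S[Y,Z] = ((1.6667)·(2.3333) + (-1.3333)·(-1.6667) + (-1.3333)·(-3.6667) + (-0.3333)·(1.3333) + (-0.3333)·(-0.6667) + (1.6667)·(2.3333)) / 5 = 14.6667/5 = 2.9333
  S[Z,Z] = ((2.3333)·(2.3333) + (-1.6667)·(-1.6667) + (-3.6667)·(-3.6667) + (1.3333)·(1.3333) + (-0.6667)·(-0.6667) + (2.3333)·(2.3333)) / 5 = 29.3333/5 = 5.8667

S is symmetric (S[j,i] = S[i,j]). Assembling:

S = [[11.0667, -2.4667, -1.3333],
 [-2.4667, 1.8667, 2.9333],
 [-1.3333, 2.9333, 5.8667]]


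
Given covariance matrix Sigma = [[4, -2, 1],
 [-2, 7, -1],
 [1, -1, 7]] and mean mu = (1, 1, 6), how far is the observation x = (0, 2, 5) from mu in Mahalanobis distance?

Step 1 — centre the observation: (x - mu) = (-1, 1, -1).

Step 2 — invert Sigma (cofactor / det for 3×3, or solve directly):
  Sigma^{-1} = [[0.2981, 0.0807, -0.0311],
 [0.0807, 0.1677, 0.0124],
 [-0.0311, 0.0124, 0.1491]].

Step 3 — form the quadratic (x - mu)^T · Sigma^{-1} · (x - mu):
  Sigma^{-1} · (x - mu) = (-0.1863, 0.0745, -0.1056).
  (x - mu)^T · [Sigma^{-1} · (x - mu)] = (-1)·(-0.1863) + (1)·(0.0745) + (-1)·(-0.1056) = 0.3665.

Step 4 — take square root: d = √(0.3665) ≈ 0.6054.

d(x, mu) = √(0.3665) ≈ 0.6054


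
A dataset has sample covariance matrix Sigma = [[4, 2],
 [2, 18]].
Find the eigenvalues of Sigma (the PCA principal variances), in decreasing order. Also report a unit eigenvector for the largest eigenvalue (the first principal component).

Step 1 — characteristic polynomial of 2×2 Sigma:
  det(Sigma - λI) = λ² - trace · λ + det = 0.
  trace = 4 + 18 = 22, det = 4·18 - (2)² = 68.
Step 2 — discriminant:
  Δ = trace² - 4·det = 484 - 272 = 212.
Step 3 — eigenvalues:
  λ = (trace ± √Δ)/2 = (22 ± 14.5602)/2,
  λ_1 = 18.2801,  λ_2 = 3.7199.

Step 4 — unit eigenvector for λ_1: solve (Sigma - λ_1 I)v = 0. First row:
  (4 - 18.2801)·v_x + (2)·v_y = 0, i.e. (-14.2801)·v_x + (2)·v_y = 0,
  so v ∝ (b, λ_1 - a) = (2, 14.2801) = u.
  ||u|| = √((2)² + (14.2801)²) = √(207.9215) ≈ 14.4195,
  v_1 = u/||u|| ≈ (0.1387, 0.9903) (||v_1|| = 1).

λ_1 = 18.2801,  λ_2 = 3.7199;  v_1 ≈ (0.1387, 0.9903)


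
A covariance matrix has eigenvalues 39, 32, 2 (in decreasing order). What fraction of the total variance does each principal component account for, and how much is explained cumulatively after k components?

Step 1 — total variance = trace(Sigma) = Σ λ_i = 39 + 32 + 2 = 73.

Step 2 — fraction explained by component i = λ_i / Σ λ:
  PC1: 39/73 = 0.5342
  PC2: 32/73 = 0.4384
  PC3: 2/73 = 0.0274

Step 3 — cumulative fraction after k components = (λ_1 + ... + λ_k) / Σ λ:
  k = 1: 39/73 = 0.5342
  k = 2: (39 + 32)/73 = 71/73 = 0.9726
  k = 3: (39 + 32 + 2)/73 = 73/73 = 1

Summary (fraction, with percent):

explained: PC1 0.5342 (53.42%), PC2 0.4384 (43.84%), PC3 0.0274 (2.74%);  cumulative: 0.5342, 0.9726, 1


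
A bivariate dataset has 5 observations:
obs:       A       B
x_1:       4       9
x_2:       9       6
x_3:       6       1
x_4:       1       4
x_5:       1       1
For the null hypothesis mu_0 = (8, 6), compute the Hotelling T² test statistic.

Step 1 — sample mean vector:
  mean(A) = (4 + 9 + 6 + 1 + 1) / 5 = 21/5 = 4.2
  mean(B) = (9 + 6 + 1 + 4 + 1) / 5 = 21/5 = 4.2
  x̄ = (4.2, 4.2),  deviation x̄ - mu_0 = (4.2, 4.2) - (8, 6) = (-3.8, -1.8).

Step 2 — sample covariance matrix, S[i,j] = (1/(n-1)) · Σ_k (x_{k,i} - mean_i) · (x_{k,j} - mean_j), divisor n-1 = 4:
  S[A,A] = ((-0.2)·(-0.2) + (4.8)·(4.8) + (1.8)·(1.8) + (-3.2)·(-3.2) + (-3.2)·(-3.2)) / 4 = 46.8/4 = 11.7
  S[A,B] = ((-0.2)·(4.8) + (4.8)·(1.8) + (1.8)·(-3.2) + (-3.2)·(-0.2) + (-3.2)·(-3.2)) / 4 = 12.8/4 = 3.2
  S[B,B] = ((4.8)·(4.8) + (1.8)·(1.8) + (-3.2)·(-3.2) + (-0.2)·(-0.2) + (-3.2)·(-3.2)) / 4 = 46.8/4 = 11.7
  S = [[11.7, 3.2],
 [3.2, 11.7]].

Step 3 — invert S. det(S) = 11.7·11.7 - (3.2)² = 126.65.
  S^{-1} = (1/det) · [[d, -b], [-b, a]] = [[0.0924, -0.0253],
 [-0.0253, 0.0924]].

Step 4 — quadratic form (x̄ - mu_0)^T · S^{-1} · (x̄ - mu_0):
  S^{-1} · (x̄ - mu_0) = (-0.3056, -0.0703),
  (x̄ - mu_0)^T · [...] = (-3.8)·(-0.3056) + (-1.8)·(-0.0703) = 1.2876.

Step 5 — scale by n: T² = 5 · 1.2876 = 6.4382.

T² ≈ 6.4382


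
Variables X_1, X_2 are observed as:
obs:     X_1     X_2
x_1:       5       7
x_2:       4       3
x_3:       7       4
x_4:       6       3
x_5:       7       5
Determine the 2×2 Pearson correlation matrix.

Step 1 — column means:
  mean(X_1) = (5 + 4 + 7 + 6 + 7) / 5 = 29/5 = 5.8
  mean(X_2) = (7 + 3 + 4 + 3 + 5) / 5 = 22/5 = 4.4

Step 2 — sample variances and covariances s[i,j] = (1/(n-1)) · Σ_k (x_{k,i} - mean_i) · (x_{k,j} - mean_j), with n-1 = 4:
  s[X_1,X_1] = ((-0.8)·(-0.8) + (-1.8)·(-1.8) + (1.2)·(1.2) + (0.2)·(0.2) + (1.2)·(1.2)) / 4 = 6.8/4 = 1.7
  s[X_1,X_2] = ((-0.8)·(2.6) + (-1.8)·(-1.4) + (1.2)·(-0.4) + (0.2)·(-1.4) + (1.2)·(0.6)) / 4 = 0.4/4 = 0.1
  s[X_2,X_2] = ((2.6)·(2.6) + (-1.4)·(-1.4) + (-0.4)·(-0.4) + (-1.4)·(-1.4) + (0.6)·(0.6)) / 4 = 11.2/4 = 2.8
  Sample standard deviations s_i = √(s[i,i]):
  s(X_1) = √(1.7) = 1.3038
  s(X_2) = √(2.8) = 1.6733

Step 3 — r_{ij} = s_{ij} / (s_i · s_j):
  r[X_1,X_1] = 1 (diagonal).
  r[X_1,X_2] = 0.1 / (1.3038 · 1.6733) = 0.1 / 2.1817 = 0.0458
  r[X_2,X_2] = 1 (diagonal).

R is symmetric with unit diagonal. Assembling:

R = [[1, 0.0458],
 [0.0458, 1]]


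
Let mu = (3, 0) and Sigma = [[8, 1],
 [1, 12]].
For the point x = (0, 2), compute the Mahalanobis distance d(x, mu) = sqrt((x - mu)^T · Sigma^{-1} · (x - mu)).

Step 1 — centre the observation: (x - mu) = (-3, 2).

Step 2 — invert Sigma. det(Sigma) = 8·12 - (1)² = 95.
  Sigma^{-1} = (1/det) · [[d, -b], [-b, a]] = [[0.1263, -0.0105],
 [-0.0105, 0.0842]].

Step 3 — form the quadratic (x - mu)^T · Sigma^{-1} · (x - mu):
  Sigma^{-1} · (x - mu) = (-0.4, 0.2).
  (x - mu)^T · [Sigma^{-1} · (x - mu)] = (-3)·(-0.4) + (2)·(0.2) = 1.6.

Step 4 — take square root: d = √(1.6) ≈ 1.2649.

d(x, mu) = √(1.6) ≈ 1.2649


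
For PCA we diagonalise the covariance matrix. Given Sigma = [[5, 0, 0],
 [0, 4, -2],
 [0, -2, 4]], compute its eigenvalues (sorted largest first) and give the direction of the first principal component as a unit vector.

Step 1 — characteristic polynomial p(λ) = det(λI - Sigma) = λ³ - tr·λ² + c_1·λ - det, where tr = trace, c_1 = sum of the principal 2×2 minors, det = det(Sigma):
  tr = 5 + 4 + 4 = 13,
  c_1 = (5·4 - (0)²) + (5·4 - (0)²) + (4·4 - (-2)²) = 20 + 20 + 12 = 52,
  det = 5·(4·4 - (-2)²) - (0)·((0)·4 - (-2)·(0)) + (0)·((0)·(-2) - 4·(0)) = 5·(12) - (0)·(0) + (0)·(0) = 60.
  So p(λ) = λ³ - 13λ² + 52λ - 60.
Step 2 — look for an integer root (rational root theorem: any rational root is an integer divisor of 60). Testing λ = 2:
  p(2) = 8 - 52 + 104 - 60 = 0  ✓
  Dividing out (λ - 2): p(λ) = (λ - 2)(λ² - 11λ + 30).
Step 3 — remaining eigenvalues from the quadratic λ² - 11λ + 30 = 0:
  Δ = 11² - 4·30 = 121 - 120 = 1,  λ = (11 ± √1)/2 = (11 ± 1)/2 = 6 or 5.
  Sorted: λ_1 = 6,  λ_2 = 5,  λ_3 = 2  (check: sum = 13 = tr ✓).

Step 4 — unit eigenvector for λ_1 = 6: v spans the null space of (Sigma - λ_1 I), whose rows are
  r_1 = (-1, 0, 0),  r_2 = (0, -2, -2),  r_3 = (0, -2, -2).
  v is orthogonal to every row, so take v ∝ r_1 × r_2 = ((0)·(-2) - (0)·(-2), (0)·(0) - (-1)·(-2), (-1)·(-2) - (0)·(0)) = (0, -2, 2).
  Rescale (divide by 2; multiply by -1 so the first nonzero entry is positive): u = (0, 1, -1).
  ||u|| = √((0)² + (1)² + (-1)²) = √(2) ≈ 1.4142,  v_1 = u/||u|| ≈ (0, 0.7071, -0.7071) (||v_1|| = 1).

λ_1 = 6,  λ_2 = 5,  λ_3 = 2;  v_1 ≈ (0, 0.7071, -0.7071)


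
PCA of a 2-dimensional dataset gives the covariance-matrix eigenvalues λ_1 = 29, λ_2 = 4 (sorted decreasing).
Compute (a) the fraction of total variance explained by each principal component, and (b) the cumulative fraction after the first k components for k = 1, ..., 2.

Step 1 — total variance = trace(Sigma) = Σ λ_i = 29 + 4 = 33.

Step 2 — fraction explained by component i = λ_i / Σ λ:
  PC1: 29/33 = 0.8788
  PC2: 4/33 = 0.1212

Step 3 — cumulative fraction after k components = (λ_1 + ... + λ_k) / Σ λ:
  k = 1: 29/33 = 0.8788
  k = 2: (29 + 4)/33 = 33/33 = 1

Summary (fraction, with percent):

explained: PC1 0.8788 (87.88%), PC2 0.1212 (12.12%);  cumulative: 0.8788, 1


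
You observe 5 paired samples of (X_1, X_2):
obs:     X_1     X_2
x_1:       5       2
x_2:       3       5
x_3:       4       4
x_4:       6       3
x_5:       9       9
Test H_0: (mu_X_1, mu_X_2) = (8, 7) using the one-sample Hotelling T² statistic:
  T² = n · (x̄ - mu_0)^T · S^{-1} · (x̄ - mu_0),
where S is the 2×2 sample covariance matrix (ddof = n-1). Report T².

Step 1 — sample mean vector:
  mean(X_1) = (5 + 3 + 4 + 6 + 9) / 5 = 27/5 = 5.4
  mean(X_2) = (2 + 5 + 4 + 3 + 9) / 5 = 23/5 = 4.6
  x̄ = (5.4, 4.6),  deviation x̄ - mu_0 = (5.4, 4.6) - (8, 7) = (-2.6, -2.4).

Step 2 — sample covariance matrix, S[i,j] = (1/(n-1)) · Σ_k (x_{k,i} - mean_i) · (x_{k,j} - mean_j), divisor n-1 = 4:
  S[X_1,X_1] = ((-0.4)·(-0.4) + (-2.4)·(-2.4) + (-1.4)·(-1.4) + (0.6)·(0.6) + (3.6)·(3.6)) / 4 = 21.2/4 = 5.3
  S[X_1,X_2] = ((-0.4)·(-2.6) + (-2.4)·(0.4) + (-1.4)·(-0.6) + (0.6)·(-1.6) + (3.6)·(4.4)) / 4 = 15.8/4 = 3.95
  S[X_2,X_2] = ((-2.6)·(-2.6) + (0.4)·(0.4) + (-0.6)·(-0.6) + (-1.6)·(-1.6) + (4.4)·(4.4)) / 4 = 29.2/4 = 7.3
  S = [[5.3, 3.95],
 [3.95, 7.3]].

Step 3 — invert S. det(S) = 5.3·7.3 - (3.95)² = 23.0875.
  S^{-1} = (1/det) · [[d, -b], [-b, a]] = [[0.3162, -0.1711],
 [-0.1711, 0.2296]].

Step 4 — quadratic form (x̄ - mu_0)^T · S^{-1} · (x̄ - mu_0):
  S^{-1} · (x̄ - mu_0) = (-0.4115, -0.1061),
  (x̄ - mu_0)^T · [...] = (-2.6)·(-0.4115) + (-2.4)·(-0.1061) = 1.3245.

Step 5 — scale by n: T² = 5 · 1.3245 = 6.6226.

T² ≈ 6.6226


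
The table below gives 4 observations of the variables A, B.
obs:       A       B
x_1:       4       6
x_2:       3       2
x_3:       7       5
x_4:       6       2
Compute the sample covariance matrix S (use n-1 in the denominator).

Step 1 — column means:
  mean(A) = (4 + 3 + 7 + 6) / 4 = 20/4 = 5
  mean(B) = (6 + 2 + 5 + 2) / 4 = 15/4 = 3.75

Step 2 — sample covariance S[i,j] = (1/(n-1)) · Σ_k (x_{k,i} - mean_i) · (x_{k,j} - mean_j), with n-1 = 3.
  S[A,A] = ((-1)·(-1) + (-2)·(-2) + (2)·(2) + (1)·(1)) / 3 = 10/3 = 3.3333
  S[A,B] = ((-1)·(2.25) + (-2)·(-1.75) + (2)·(1.25) + (1)·(-1.75)) / 3 = 2/3 = 0.6667
  S[B,B] = ((2.25)·(2.25) + (-1.75)·(-1.75) + (1.25)·(1.25) + (-1.75)·(-1.75)) / 3 = 12.75/3 = 4.25

S is symmetric (S[j,i] = S[i,j]). Assembling:

S = [[3.3333, 0.6667],
 [0.6667, 4.25]]


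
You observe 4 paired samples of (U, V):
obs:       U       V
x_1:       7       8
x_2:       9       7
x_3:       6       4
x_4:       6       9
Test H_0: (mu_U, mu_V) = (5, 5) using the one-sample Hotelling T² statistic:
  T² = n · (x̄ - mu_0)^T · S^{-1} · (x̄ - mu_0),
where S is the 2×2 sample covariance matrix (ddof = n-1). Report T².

Step 1 — sample mean vector:
  mean(U) = (7 + 9 + 6 + 6) / 4 = 28/4 = 7
  mean(V) = (8 + 7 + 4 + 9) / 4 = 28/4 = 7
  x̄ = (7, 7),  deviation x̄ - mu_0 = (7, 7) - (5, 5) = (2, 2).

Step 2 — sample covariance matrix, S[i,j] = (1/(n-1)) · Σ_k (x_{k,i} - mean_i) · (x_{k,j} - mean_j), divisor n-1 = 3:
  S[U,U] = ((0)·(0) + (2)·(2) + (-1)·(-1) + (-1)·(-1)) / 3 = 6/3 = 2
  S[U,V] = ((0)·(1) + (2)·(0) + (-1)·(-3) + (-1)·(2)) / 3 = 1/3 = 0.3333
  S[V,V] = ((1)·(1) + (0)·(0) + (-3)·(-3) + (2)·(2)) / 3 = 14/3 = 4.6667
  S = [[2, 0.3333],
 [0.3333, 4.6667]].

Step 3 — invert S. det(S) = 2·4.6667 - (0.3333)² = 9.2222.
  S^{-1} = (1/det) · [[d, -b], [-b, a]] = [[0.506, -0.0361],
 [-0.0361, 0.2169]].

Step 4 — quadratic form (x̄ - mu_0)^T · S^{-1} · (x̄ - mu_0):
  S^{-1} · (x̄ - mu_0) = (0.9398, 0.3614),
  (x̄ - mu_0)^T · [...] = (2)·(0.9398) + (2)·(0.3614) = 2.6024.

Step 5 — scale by n: T² = 4 · 2.6024 = 10.4096.

T² ≈ 10.4096


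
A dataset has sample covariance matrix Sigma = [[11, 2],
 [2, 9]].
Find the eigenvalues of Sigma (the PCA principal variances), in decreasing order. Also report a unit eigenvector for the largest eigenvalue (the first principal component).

Step 1 — characteristic polynomial of 2×2 Sigma:
  det(Sigma - λI) = λ² - trace · λ + det = 0.
  trace = 11 + 9 = 20, det = 11·9 - (2)² = 95.
Step 2 — discriminant:
  Δ = trace² - 4·det = 400 - 380 = 20.
Step 3 — eigenvalues:
  λ = (trace ± √Δ)/2 = (20 ± 4.4721)/2,
  λ_1 = 12.2361,  λ_2 = 7.7639.

Step 4 — unit eigenvector for λ_1: solve (Sigma - λ_1 I)v = 0. First row:
  (11 - 12.2361)·v_x + (2)·v_y = 0, i.e. (-1.2361)·v_x + (2)·v_y = 0,
  so v ∝ (b, λ_1 - a) = (2, 1.2361) = u.
  ||u|| = √((2)² + (1.2361)²) = √(5.5279) ≈ 2.3511,
  v_1 = u/||u|| ≈ (0.8507, 0.5257) (||v_1|| = 1).

λ_1 = 12.2361,  λ_2 = 7.7639;  v_1 ≈ (0.8507, 0.5257)


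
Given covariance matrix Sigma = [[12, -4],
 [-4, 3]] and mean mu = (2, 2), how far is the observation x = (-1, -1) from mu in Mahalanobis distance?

Step 1 — centre the observation: (x - mu) = (-3, -3).

Step 2 — invert Sigma. det(Sigma) = 12·3 - (-4)² = 20.
  Sigma^{-1} = (1/det) · [[d, -b], [-b, a]] = [[0.15, 0.2],
 [0.2, 0.6]].

Step 3 — form the quadratic (x - mu)^T · Sigma^{-1} · (x - mu):
  Sigma^{-1} · (x - mu) = (-1.05, -2.4).
  (x - mu)^T · [Sigma^{-1} · (x - mu)] = (-3)·(-1.05) + (-3)·(-2.4) = 10.35.

Step 4 — take square root: d = √(10.35) ≈ 3.2171.

d(x, mu) = √(10.35) ≈ 3.2171


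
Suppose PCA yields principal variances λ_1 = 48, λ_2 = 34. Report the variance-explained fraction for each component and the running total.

Step 1 — total variance = trace(Sigma) = Σ λ_i = 48 + 34 = 82.

Step 2 — fraction explained by component i = λ_i / Σ λ:
  PC1: 48/82 = 0.5854
  PC2: 34/82 = 0.4146

Step 3 — cumulative fraction after k components = (λ_1 + ... + λ_k) / Σ λ:
  k = 1: 48/82 = 0.5854
  k = 2: (48 + 34)/82 = 82/82 = 1

Summary (fraction, with percent):

explained: PC1 0.5854 (58.54%), PC2 0.4146 (41.46%);  cumulative: 0.5854, 1


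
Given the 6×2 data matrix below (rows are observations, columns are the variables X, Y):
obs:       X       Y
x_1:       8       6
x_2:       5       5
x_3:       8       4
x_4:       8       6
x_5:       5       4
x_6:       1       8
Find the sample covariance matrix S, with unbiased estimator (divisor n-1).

Step 1 — column means:
  mean(X) = (8 + 5 + 8 + 8 + 5 + 1) / 6 = 35/6 = 5.8333
  mean(Y) = (6 + 5 + 4 + 6 + 4 + 8) / 6 = 33/6 = 5.5

Step 2 — sample covariance S[i,j] = (1/(n-1)) · Σ_k (x_{k,i} - mean_i) · (x_{k,j} - mean_j), with n-1 = 5.
  S[X,X] = ((2.1667)·(2.1667) + (-0.8333)·(-0.8333) + (2.1667)·(2.1667) + (2.1667)·(2.1667) + (-0.8333)·(-0.8333) + (-4.8333)·(-4.8333)) / 5 = 38.8333/5 = 7.7667
  S[X,Y] = ((2.1667)·(0.5) + (-0.8333)·(-0.5) + (2.1667)·(-1.5) + (2.1667)·(0.5) + (-0.8333)·(-1.5) + (-4.8333)·(2.5)) / 5 = -11.5/5 = -2.3
  S[Y,Y] = ((0.5)·(0.5) + (-0.5)·(-0.5) + (-1.5)·(-1.5) + (0.5)·(0.5) + (-1.5)·(-1.5) + (2.5)·(2.5)) / 5 = 11.5/5 = 2.3

S is symmetric (S[j,i] = S[i,j]). Assembling:

S = [[7.7667, -2.3],
 [-2.3, 2.3]]


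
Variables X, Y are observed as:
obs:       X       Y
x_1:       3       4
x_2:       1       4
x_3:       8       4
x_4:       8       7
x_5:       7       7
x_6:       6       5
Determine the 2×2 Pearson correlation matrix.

Step 1 — column means:
  mean(X) = (3 + 1 + 8 + 8 + 7 + 6) / 6 = 33/6 = 5.5
  mean(Y) = (4 + 4 + 4 + 7 + 7 + 5) / 6 = 31/6 = 5.1667

Step 2 — sample variances and covariances s[i,j] = (1/(n-1)) · Σ_k (x_{k,i} - mean_i) · (x_{k,j} - mean_j), with n-1 = 5:
  s[X,X] = ((-2.5)·(-2.5) + (-4.5)·(-4.5) + (2.5)·(2.5) + (2.5)·(2.5) + (1.5)·(1.5) + (0.5)·(0.5)) / 5 = 41.5/5 = 8.3
  s[X,Y] = ((-2.5)·(-1.1667) + (-4.5)·(-1.1667) + (2.5)·(-1.1667) + (2.5)·(1.8333) + (1.5)·(1.8333) + (0.5)·(-0.1667)) / 5 = 12.5/5 = 2.5
  s[Y,Y] = ((-1.1667)·(-1.1667) + (-1.1667)·(-1.1667) + (-1.1667)·(-1.1667) + (1.8333)·(1.8333) + (1.8333)·(1.8333) + (-0.1667)·(-0.1667)) / 5 = 10.8333/5 = 2.1667
  Sample standard deviations s_i = √(s[i,i]):
  s(X) = √(8.3) = 2.881
  s(Y) = √(2.1667) = 1.472

Step 3 — r_{ij} = s_{ij} / (s_i · s_j):
  r[X,X] = 1 (diagonal).
  r[X,Y] = 2.5 / (2.881 · 1.472) = 2.5 / 4.2407 = 0.5895
  r[Y,Y] = 1 (diagonal).

R is symmetric with unit diagonal. Assembling:

R = [[1, 0.5895],
 [0.5895, 1]]


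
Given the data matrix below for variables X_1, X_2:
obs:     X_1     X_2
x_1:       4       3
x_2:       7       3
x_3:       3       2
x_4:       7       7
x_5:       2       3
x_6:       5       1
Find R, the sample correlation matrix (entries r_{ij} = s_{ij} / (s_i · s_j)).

Step 1 — column means:
  mean(X_1) = (4 + 7 + 3 + 7 + 2 + 5) / 6 = 28/6 = 4.6667
  mean(X_2) = (3 + 3 + 2 + 7 + 3 + 1) / 6 = 19/6 = 3.1667

Step 2 — sample variances and covariances s[i,j] = (1/(n-1)) · Σ_k (x_{k,i} - mean_i) · (x_{k,j} - mean_j), with n-1 = 5:
  s[X_1,X_1] = ((-0.6667)·(-0.6667) + (2.3333)·(2.3333) + (-1.6667)·(-1.6667) + (2.3333)·(2.3333) + (-2.6667)·(-2.6667) + (0.3333)·(0.3333)) / 5 = 21.3333/5 = 4.2667
  s[X_1,X_2] = ((-0.6667)·(-0.1667) + (2.3333)·(-0.1667) + (-1.6667)·(-1.1667) + (2.3333)·(3.8333) + (-2.6667)·(-0.1667) + (0.3333)·(-2.1667)) / 5 = 10.3333/5 = 2.0667
  s[X_2,X_2] = ((-0.1667)·(-0.1667) + (-0.1667)·(-0.1667) + (-1.1667)·(-1.1667) + (3.8333)·(3.8333) + (-0.1667)·(-0.1667) + (-2.1667)·(-2.1667)) / 5 = 20.8333/5 = 4.1667
  Sample standard deviations s_i = √(s[i,i]):
  s(X_1) = √(4.2667) = 2.0656
  s(X_2) = √(4.1667) = 2.0412

Step 3 — r_{ij} = s_{ij} / (s_i · s_j):
  r[X_1,X_1] = 1 (diagonal).
  r[X_1,X_2] = 2.0667 / (2.0656 · 2.0412) = 2.0667 / 4.2164 = 0.4902
  r[X_2,X_2] = 1 (diagonal).

R is symmetric with unit diagonal. Assembling:

R = [[1, 0.4902],
 [0.4902, 1]]


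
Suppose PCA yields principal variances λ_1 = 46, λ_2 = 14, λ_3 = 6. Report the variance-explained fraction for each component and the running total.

Step 1 — total variance = trace(Sigma) = Σ λ_i = 46 + 14 + 6 = 66.

Step 2 — fraction explained by component i = λ_i / Σ λ:
  PC1: 46/66 = 0.697
  PC2: 14/66 = 0.2121
  PC3: 6/66 = 0.0909

Step 3 — cumulative fraction after k components = (λ_1 + ... + λ_k) / Σ λ:
  k = 1: 46/66 = 0.697
  k = 2: (46 + 14)/66 = 60/66 = 0.9091
  k = 3: (46 + 14 + 6)/66 = 66/66 = 1

Summary (fraction, with percent):

explained: PC1 0.697 (69.7%), PC2 0.2121 (21.21%), PC3 0.0909 (9.09%);  cumulative: 0.697, 0.9091, 1


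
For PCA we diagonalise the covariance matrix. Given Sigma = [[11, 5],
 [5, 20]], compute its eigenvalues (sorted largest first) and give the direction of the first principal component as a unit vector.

Step 1 — characteristic polynomial of 2×2 Sigma:
  det(Sigma - λI) = λ² - trace · λ + det = 0.
  trace = 11 + 20 = 31, det = 11·20 - (5)² = 195.
Step 2 — discriminant:
  Δ = trace² - 4·det = 961 - 780 = 181.
Step 3 — eigenvalues:
  λ = (trace ± √Δ)/2 = (31 ± 13.4536)/2,
  λ_1 = 22.2268,  λ_2 = 8.7732.

Step 4 — unit eigenvector for λ_1: solve (Sigma - λ_1 I)v = 0. First row:
  (11 - 22.2268)·v_x + (5)·v_y = 0, i.e. (-11.2268)·v_x + (5)·v_y = 0,
  so v ∝ (b, λ_1 - a) = (5, 11.2268) = u.
  ||u|| = √((5)² + (11.2268)²) = √(151.0413) ≈ 12.2899,
  v_1 = u/||u|| ≈ (0.4068, 0.9135) (||v_1|| = 1).

λ_1 = 22.2268,  λ_2 = 8.7732;  v_1 ≈ (0.4068, 0.9135)
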